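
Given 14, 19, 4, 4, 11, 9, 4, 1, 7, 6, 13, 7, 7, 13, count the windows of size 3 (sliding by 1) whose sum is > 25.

[14, 19, 4] → sum 37  > 25 ✓
[19, 4, 4] → sum 27  > 25 ✓
[4, 4, 11] → sum 19
[4, 11, 9] → sum 24
[11, 9, 4] → sum 24
[9, 4, 1] → sum 14
[4, 1, 7] → sum 12
[1, 7, 6] → sum 14
[7, 6, 13] → sum 26  > 25 ✓
[6, 13, 7] → sum 26  > 25 ✓
[13, 7, 7] → sum 27  > 25 ✓
[7, 7, 13] → sum 27  > 25 ✓
6 windows satisfy the condition.

6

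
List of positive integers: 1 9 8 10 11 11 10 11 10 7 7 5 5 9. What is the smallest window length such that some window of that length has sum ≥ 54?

6

Extend right; whenever the sum reaches 54, record the length and shrink from the left:
add 1: running sum 1 < 54
add 9: running sum 10 < 54
add 8: running sum 18 < 54
add 10: running sum 28 < 54
add 11: running sum 39 < 54
add 11: running sum 50 < 54
end 6: [9, 8, 10, 11, 11, 10] sum 59, len 6
end 7: [8, 10, 11, 11, 10, 11] sum 61, len 6
end 8: [10, 11, 11, 10, 11, 10] sum 63, len 6
end 9: [11, 11, 10, 11, 10, 7] sum 60, len 6
end 10: [11, 10, 11, 10, 7, 7] sum 56, len 6
end 11: [11, 10, 11, 10, 7, 7, 5] sum 61, len 7
end 12: [10, 11, 10, 7, 7, 5, 5] sum 55, len 7
end 13: [11, 10, 7, 7, 5, 5, 9] sum 54, len 7
Shortest qualifying length: 6.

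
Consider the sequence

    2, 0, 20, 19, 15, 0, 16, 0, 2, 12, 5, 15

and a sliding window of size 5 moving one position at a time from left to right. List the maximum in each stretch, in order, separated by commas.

20, 20, 20, 19, 16, 16, 16, 15

(2, 0, 20, 19, 15) → max 20
(0, 20, 19, 15, 0) → max 20
(20, 19, 15, 0, 16) → max 20
(19, 15, 0, 16, 0) → max 19
(15, 0, 16, 0, 2) → max 16
(0, 16, 0, 2, 12) → max 16
(16, 0, 2, 12, 5) → max 16
(0, 2, 12, 5, 15) → max 15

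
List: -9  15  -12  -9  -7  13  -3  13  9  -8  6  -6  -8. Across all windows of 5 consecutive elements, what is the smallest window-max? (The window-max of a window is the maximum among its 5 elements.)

-9 15 -12 -9 -7 → max 15
15 -12 -9 -7 13 → max 15
-12 -9 -7 13 -3 → max 13
-9 -7 13 -3 13 → max 13
-7 13 -3 13 9 → max 13
13 -3 13 9 -8 → max 13
-3 13 9 -8 6 → max 13
13 9 -8 6 -6 → max 13
9 -8 6 -6 -8 → max 9
Smallest of these is 9.

9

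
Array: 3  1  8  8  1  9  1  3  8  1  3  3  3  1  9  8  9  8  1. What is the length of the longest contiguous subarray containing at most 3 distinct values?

add 3: window [3] (1 distinct), len 1
add 1: window [3, 1] (2 distinct), len 2
add 8: window [3, 1, 8] (3 distinct), len 3
add 8: window [3, 1, 8, 8] (3 distinct), len 4
add 1: window [3, 1, 8, 8, 1] (3 distinct), len 5
add 9: window [1, 8, 8, 1, 9] (3 distinct), len 5
add 1: window [1, 8, 8, 1, 9, 1] (3 distinct), len 6
add 3: window [1, 9, 1, 3] (3 distinct), len 4
add 8: window [1, 3, 8] (3 distinct), len 3
add 1: window [1, 3, 8, 1] (3 distinct), len 4
add 3: window [1, 3, 8, 1, 3] (3 distinct), len 5
add 3: window [1, 3, 8, 1, 3, 3] (3 distinct), len 6
add 3: window [1, 3, 8, 1, 3, 3, 3] (3 distinct), len 7
add 1: window [1, 3, 8, 1, 3, 3, 3, 1] (3 distinct), len 8
add 9: window [1, 3, 3, 3, 1, 9] (3 distinct), len 6
add 8: window [1, 9, 8] (3 distinct), len 3
add 9: window [1, 9, 8, 9] (3 distinct), len 4
add 8: window [1, 9, 8, 9, 8] (3 distinct), len 5
add 1: window [1, 9, 8, 9, 8, 1] (3 distinct), len 6
Longest length with ≤3 distinct: 8.

8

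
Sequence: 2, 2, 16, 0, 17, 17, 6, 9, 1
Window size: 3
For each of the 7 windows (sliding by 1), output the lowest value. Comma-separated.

2, 0, 0, 0, 6, 6, 1

2 2 16 → min 2
2 16 0 → min 0
16 0 17 → min 0
0 17 17 → min 0
17 17 6 → min 6
17 6 9 → min 6
6 9 1 → min 1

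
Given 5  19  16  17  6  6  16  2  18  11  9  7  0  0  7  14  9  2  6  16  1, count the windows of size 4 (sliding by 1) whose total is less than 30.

(5, 19, 16, 17) → sum 57
(19, 16, 17, 6) → sum 58
(16, 17, 6, 6) → sum 45
(17, 6, 6, 16) → sum 45
(6, 6, 16, 2) → sum 30
(6, 16, 2, 18) → sum 42
(16, 2, 18, 11) → sum 47
(2, 18, 11, 9) → sum 40
(18, 11, 9, 7) → sum 45
(11, 9, 7, 0) → sum 27  < 30 ✓
(9, 7, 0, 0) → sum 16  < 30 ✓
(7, 0, 0, 7) → sum 14  < 30 ✓
(0, 0, 7, 14) → sum 21  < 30 ✓
(0, 7, 14, 9) → sum 30
(7, 14, 9, 2) → sum 32
(14, 9, 2, 6) → sum 31
(9, 2, 6, 16) → sum 33
(2, 6, 16, 1) → sum 25  < 30 ✓
5 windows satisfy the condition.

5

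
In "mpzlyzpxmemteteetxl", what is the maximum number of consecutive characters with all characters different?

[m] len 1
[m, p] len 2
[m, p, z] len 3
[m, p, z, l] len 4
[m, p, z, l, y] len 5
[l, y, z] len 3
[l, y, z, p] len 4
[l, y, z, p, x] len 5
[l, y, z, p, x, m] len 6
[l, y, z, p, x, m, e] len 7
[e, m] len 2
[e, m, t] len 3
[m, t, e] len 3
[e, t] len 2
[t, e] len 2
[e] len 1
[e, t] len 2
[e, t, x] len 3
[e, t, x, l] len 4
Longest all-distinct length: 7.

7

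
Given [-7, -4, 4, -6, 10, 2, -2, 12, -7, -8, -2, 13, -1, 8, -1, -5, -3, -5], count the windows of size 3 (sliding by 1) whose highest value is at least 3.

(-7, -4, 4) → max 4  ≥ 3 ✓
(-4, 4, -6) → max 4  ≥ 3 ✓
(4, -6, 10) → max 10  ≥ 3 ✓
(-6, 10, 2) → max 10  ≥ 3 ✓
(10, 2, -2) → max 10  ≥ 3 ✓
(2, -2, 12) → max 12  ≥ 3 ✓
(-2, 12, -7) → max 12  ≥ 3 ✓
(12, -7, -8) → max 12  ≥ 3 ✓
(-7, -8, -2) → max -2
(-8, -2, 13) → max 13  ≥ 3 ✓
(-2, 13, -1) → max 13  ≥ 3 ✓
(13, -1, 8) → max 13  ≥ 3 ✓
(-1, 8, -1) → max 8  ≥ 3 ✓
(8, -1, -5) → max 8  ≥ 3 ✓
(-1, -5, -3) → max -1
(-5, -3, -5) → max -3
13 windows satisfy the condition.

13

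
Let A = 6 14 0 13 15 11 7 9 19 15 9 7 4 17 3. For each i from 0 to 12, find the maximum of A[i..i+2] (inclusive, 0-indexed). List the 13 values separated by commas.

14, 14, 15, 15, 15, 11, 19, 19, 19, 15, 9, 17, 17

6 14 0 → max 14
14 0 13 → max 14
0 13 15 → max 15
13 15 11 → max 15
15 11 7 → max 15
11 7 9 → max 11
7 9 19 → max 19
9 19 15 → max 19
19 15 9 → max 19
15 9 7 → max 15
9 7 4 → max 9
7 4 17 → max 17
4 17 3 → max 17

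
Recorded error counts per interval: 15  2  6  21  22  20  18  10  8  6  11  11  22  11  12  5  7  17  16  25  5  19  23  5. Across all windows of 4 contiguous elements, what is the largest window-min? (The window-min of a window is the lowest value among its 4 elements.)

15 2 6 21 → min 2
2 6 21 22 → min 2
6 21 22 20 → min 6
21 22 20 18 → min 18
22 20 18 10 → min 10
20 18 10 8 → min 8
18 10 8 6 → min 6
10 8 6 11 → min 6
8 6 11 11 → min 6
6 11 11 22 → min 6
11 11 22 11 → min 11
11 22 11 12 → min 11
22 11 12 5 → min 5
11 12 5 7 → min 5
12 5 7 17 → min 5
5 7 17 16 → min 5
7 17 16 25 → min 7
17 16 25 5 → min 5
16 25 5 19 → min 5
25 5 19 23 → min 5
5 19 23 5 → min 5
Largest of these is 18.

18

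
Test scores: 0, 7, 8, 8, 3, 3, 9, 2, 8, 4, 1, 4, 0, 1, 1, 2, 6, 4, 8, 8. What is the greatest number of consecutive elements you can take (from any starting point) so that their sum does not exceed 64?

16

Extend to the right; shrink from the left whenever the sum exceeds 64:
→ 0: sum 0, len 1
→ 7: sum 7, len 2
→ 8: sum 15, len 3
→ 8: sum 23, len 4
→ 3: sum 26, len 5
→ 3: sum 29, len 6
→ 9: sum 38, len 7
→ 2: sum 40, len 8
→ 8: sum 48, len 9
→ 4: sum 52, len 10
→ 1: sum 53, len 11
→ 4: sum 57, len 12
→ 0: sum 57, len 13
→ 1: sum 58, len 14
→ 1: sum 59, len 15
→ 2: sum 61, len 16
→ 6 (dropped 0, 7): sum 60, len 15
→ 4: sum 64, len 16
→ 8 (dropped 8): sum 64, len 16
→ 8 (dropped 8): sum 64, len 16
Longest length seen: 16.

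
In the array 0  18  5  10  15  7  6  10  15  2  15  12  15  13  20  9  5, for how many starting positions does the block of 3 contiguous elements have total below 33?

[0, 18, 5] → sum 23  < 33 ✓
[18, 5, 10] → sum 33
[5, 10, 15] → sum 30  < 33 ✓
[10, 15, 7] → sum 32  < 33 ✓
[15, 7, 6] → sum 28  < 33 ✓
[7, 6, 10] → sum 23  < 33 ✓
[6, 10, 15] → sum 31  < 33 ✓
[10, 15, 2] → sum 27  < 33 ✓
[15, 2, 15] → sum 32  < 33 ✓
[2, 15, 12] → sum 29  < 33 ✓
[15, 12, 15] → sum 42
[12, 15, 13] → sum 40
[15, 13, 20] → sum 48
[13, 20, 9] → sum 42
[20, 9, 5] → sum 34
9 windows satisfy the condition.

9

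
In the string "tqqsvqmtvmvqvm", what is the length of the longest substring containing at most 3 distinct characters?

6

[t] 1 distinct, len 1
[t, q] 2 distinct, len 2
[t, q, q] 2 distinct, len 3
[t, q, q, s] 3 distinct, len 4
[q, q, s, v] 3 distinct, len 4
[q, q, s, v, q] 3 distinct, len 5
[v, q, m] 3 distinct, len 3
[q, m, t] 3 distinct, len 3
[m, t, v] 3 distinct, len 3
[m, t, v, m] 3 distinct, len 4
[m, t, v, m, v] 3 distinct, len 5
[v, m, v, q] 3 distinct, len 4
[v, m, v, q, v] 3 distinct, len 5
[v, m, v, q, v, m] 3 distinct, len 6
Longest length with ≤3 distinct: 6.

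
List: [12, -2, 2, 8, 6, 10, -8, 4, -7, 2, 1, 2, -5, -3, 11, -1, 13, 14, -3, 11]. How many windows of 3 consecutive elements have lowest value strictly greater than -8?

12 -2 2 → min -2  > -8 ✓
-2 2 8 → min -2  > -8 ✓
2 8 6 → min 2  > -8 ✓
8 6 10 → min 6  > -8 ✓
6 10 -8 → min -8
10 -8 4 → min -8
-8 4 -7 → min -8
4 -7 2 → min -7  > -8 ✓
-7 2 1 → min -7  > -8 ✓
2 1 2 → min 1  > -8 ✓
1 2 -5 → min -5  > -8 ✓
2 -5 -3 → min -5  > -8 ✓
-5 -3 11 → min -5  > -8 ✓
-3 11 -1 → min -3  > -8 ✓
11 -1 13 → min -1  > -8 ✓
-1 13 14 → min -1  > -8 ✓
13 14 -3 → min -3  > -8 ✓
14 -3 11 → min -3  > -8 ✓
15 windows satisfy the condition.

15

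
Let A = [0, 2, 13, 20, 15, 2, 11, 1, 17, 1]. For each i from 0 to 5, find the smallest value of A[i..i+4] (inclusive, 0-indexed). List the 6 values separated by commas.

(0, 2, 13, 20, 15) → min 0
(2, 13, 20, 15, 2) → min 2
(13, 20, 15, 2, 11) → min 2
(20, 15, 2, 11, 1) → min 1
(15, 2, 11, 1, 17) → min 1
(2, 11, 1, 17, 1) → min 1

0, 2, 2, 1, 1, 1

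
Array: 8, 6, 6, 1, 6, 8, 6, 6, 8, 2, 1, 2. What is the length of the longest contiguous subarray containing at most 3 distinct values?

Extend right; when distinct count exceeds 3, shrink from the left:
[8] 1 distinct, len 1
[8, 6] 2 distinct, len 2
[8, 6, 6] 2 distinct, len 3
[8, 6, 6, 1] 3 distinct, len 4
[8, 6, 6, 1, 6] 3 distinct, len 5
[8, 6, 6, 1, 6, 8] 3 distinct, len 6
[8, 6, 6, 1, 6, 8, 6] 3 distinct, len 7
[8, 6, 6, 1, 6, 8, 6, 6] 3 distinct, len 8
[8, 6, 6, 1, 6, 8, 6, 6, 8] 3 distinct, len 9
[6, 8, 6, 6, 8, 2] 3 distinct, len 6
[8, 2, 1] 3 distinct, len 3
[8, 2, 1, 2] 3 distinct, len 4
Longest length with ≤3 distinct: 9.

9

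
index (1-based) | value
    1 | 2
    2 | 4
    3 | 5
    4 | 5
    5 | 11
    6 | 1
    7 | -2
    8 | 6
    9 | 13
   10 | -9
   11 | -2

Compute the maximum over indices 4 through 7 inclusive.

Elements at indices 4..7: 5, 11, 1, -2
max(5, 11, 1, -2) = 11

11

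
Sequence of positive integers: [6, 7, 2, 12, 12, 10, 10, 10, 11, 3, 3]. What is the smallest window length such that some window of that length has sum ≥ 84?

11

add 6: running sum 6 < 84
add 7: running sum 13 < 84
add 2: running sum 15 < 84
add 12: running sum 27 < 84
add 12: running sum 39 < 84
add 10: running sum 49 < 84
add 10: running sum 59 < 84
add 10: running sum 69 < 84
add 11: running sum 80 < 84
add 3: running sum 83 < 84
end 10: [6, 7, 2, 12, 12, 10, 10, 10, 11, 3, 3] sum 86, len 11
Shortest qualifying length: 11.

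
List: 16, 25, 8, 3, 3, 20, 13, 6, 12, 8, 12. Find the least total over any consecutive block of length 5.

[16, 25, 8, 3, 3] → sum 55
[25, 8, 3, 3, 20] → sum 59
[8, 3, 3, 20, 13] → sum 47
[3, 3, 20, 13, 6] → sum 45
[3, 20, 13, 6, 12] → sum 54
[20, 13, 6, 12, 8] → sum 59
[13, 6, 12, 8, 12] → sum 51
Least of these is 45.

45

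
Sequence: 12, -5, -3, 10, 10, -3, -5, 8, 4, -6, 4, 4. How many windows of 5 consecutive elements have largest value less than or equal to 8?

3

(12, -5, -3, 10, 10) → max 12
(-5, -3, 10, 10, -3) → max 10
(-3, 10, 10, -3, -5) → max 10
(10, 10, -3, -5, 8) → max 10
(10, -3, -5, 8, 4) → max 10
(-3, -5, 8, 4, -6) → max 8  ≤ 8 ✓
(-5, 8, 4, -6, 4) → max 8  ≤ 8 ✓
(8, 4, -6, 4, 4) → max 8  ≤ 8 ✓
3 windows satisfy the condition.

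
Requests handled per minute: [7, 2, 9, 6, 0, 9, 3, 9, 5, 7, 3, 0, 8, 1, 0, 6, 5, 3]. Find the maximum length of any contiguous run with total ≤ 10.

4

add 7: [7] sum 7, len 1
add 2: [7, 2] sum 9, len 2
add 9: [9] sum 9, len 1
add 6: [6] sum 6, len 1
add 0: [6, 0] sum 6, len 2
add 9: [0, 9] sum 9, len 2
add 3: [3] sum 3, len 1
add 9: [9] sum 9, len 1
add 5: [5] sum 5, len 1
add 7: [7] sum 7, len 1
add 3: [7, 3] sum 10, len 2
add 0: [7, 3, 0] sum 10, len 3
add 8: [0, 8] sum 8, len 2
add 1: [0, 8, 1] sum 9, len 3
add 0: [0, 8, 1, 0] sum 9, len 4
add 6: [1, 0, 6] sum 7, len 3
add 5: [5] sum 5, len 1
add 3: [5, 3] sum 8, len 2
Longest length seen: 4.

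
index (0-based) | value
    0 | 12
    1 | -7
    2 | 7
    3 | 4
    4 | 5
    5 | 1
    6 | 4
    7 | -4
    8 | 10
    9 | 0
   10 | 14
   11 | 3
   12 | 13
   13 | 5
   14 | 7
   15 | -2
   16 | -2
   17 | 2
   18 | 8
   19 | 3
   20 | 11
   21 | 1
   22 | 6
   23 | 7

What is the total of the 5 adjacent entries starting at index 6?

Elements at indices 6..10: 4, -4, 10, 0, 14
sum(4, -4, 10, 0, 14) = 24

24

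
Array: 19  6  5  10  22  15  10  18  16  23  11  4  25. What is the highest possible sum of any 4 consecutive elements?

68

Window sums for each of the 10 positions:
19 6 5 10 → sum 40
6 5 10 22 → sum 43
5 10 22 15 → sum 52
10 22 15 10 → sum 57
22 15 10 18 → sum 65
15 10 18 16 → sum 59
10 18 16 23 → sum 67
18 16 23 11 → sum 68
16 23 11 4 → sum 54
23 11 4 25 → sum 63
Highest of these is 68.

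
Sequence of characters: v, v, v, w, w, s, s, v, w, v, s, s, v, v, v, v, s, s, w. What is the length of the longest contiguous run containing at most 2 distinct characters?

[v] 1 distinct, len 1
[v, v] 1 distinct, len 2
[v, v, v] 1 distinct, len 3
[v, v, v, w] 2 distinct, len 4
[v, v, v, w, w] 2 distinct, len 5
[w, w, s] 2 distinct, len 3
[w, w, s, s] 2 distinct, len 4
[s, s, v] 2 distinct, len 3
[v, w] 2 distinct, len 2
[v, w, v] 2 distinct, len 3
[v, s] 2 distinct, len 2
[v, s, s] 2 distinct, len 3
[v, s, s, v] 2 distinct, len 4
[v, s, s, v, v] 2 distinct, len 5
[v, s, s, v, v, v] 2 distinct, len 6
[v, s, s, v, v, v, v] 2 distinct, len 7
[v, s, s, v, v, v, v, s] 2 distinct, len 8
[v, s, s, v, v, v, v, s, s] 2 distinct, len 9
[s, s, w] 2 distinct, len 3
Longest length with ≤2 distinct: 9.

9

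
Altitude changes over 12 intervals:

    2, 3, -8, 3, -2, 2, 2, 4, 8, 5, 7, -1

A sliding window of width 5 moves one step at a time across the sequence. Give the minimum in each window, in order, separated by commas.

(2, 3, -8, 3, -2) → min -8
(3, -8, 3, -2, 2) → min -8
(-8, 3, -2, 2, 2) → min -8
(3, -2, 2, 2, 4) → min -2
(-2, 2, 2, 4, 8) → min -2
(2, 2, 4, 8, 5) → min 2
(2, 4, 8, 5, 7) → min 2
(4, 8, 5, 7, -1) → min -1

-8, -8, -8, -2, -2, 2, 2, -1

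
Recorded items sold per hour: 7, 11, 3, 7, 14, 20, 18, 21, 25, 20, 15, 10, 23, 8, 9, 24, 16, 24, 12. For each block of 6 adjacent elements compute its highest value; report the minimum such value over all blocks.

7 11 3 7 14 20 → max 20
11 3 7 14 20 18 → max 20
3 7 14 20 18 21 → max 21
7 14 20 18 21 25 → max 25
14 20 18 21 25 20 → max 25
20 18 21 25 20 15 → max 25
18 21 25 20 15 10 → max 25
21 25 20 15 10 23 → max 25
25 20 15 10 23 8 → max 25
20 15 10 23 8 9 → max 23
15 10 23 8 9 24 → max 24
10 23 8 9 24 16 → max 24
23 8 9 24 16 24 → max 24
8 9 24 16 24 12 → max 24
Minimum of these is 20.

20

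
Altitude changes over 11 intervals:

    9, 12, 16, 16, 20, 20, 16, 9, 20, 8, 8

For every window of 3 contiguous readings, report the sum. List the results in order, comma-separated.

Sliding a size-3 window across the 11 values:
(9, 12, 16) → sum 37
(12, 16, 16) → sum 44
(16, 16, 20) → sum 52
(16, 20, 20) → sum 56
(20, 20, 16) → sum 56
(20, 16, 9) → sum 45
(16, 9, 20) → sum 45
(9, 20, 8) → sum 37
(20, 8, 8) → sum 36

37, 44, 52, 56, 56, 45, 45, 37, 36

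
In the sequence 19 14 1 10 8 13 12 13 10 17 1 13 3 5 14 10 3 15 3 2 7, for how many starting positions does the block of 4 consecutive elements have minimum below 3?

9

19 14 1 10 → min 1  < 3 ✓
14 1 10 8 → min 1  < 3 ✓
1 10 8 13 → min 1  < 3 ✓
10 8 13 12 → min 8
8 13 12 13 → min 8
13 12 13 10 → min 10
12 13 10 17 → min 10
13 10 17 1 → min 1  < 3 ✓
10 17 1 13 → min 1  < 3 ✓
17 1 13 3 → min 1  < 3 ✓
1 13 3 5 → min 1  < 3 ✓
13 3 5 14 → min 3
3 5 14 10 → min 3
5 14 10 3 → min 3
14 10 3 15 → min 3
10 3 15 3 → min 3
3 15 3 2 → min 2  < 3 ✓
15 3 2 7 → min 2  < 3 ✓
9 windows satisfy the condition.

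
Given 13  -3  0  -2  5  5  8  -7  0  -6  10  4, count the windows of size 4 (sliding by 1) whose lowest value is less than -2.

7

13 -3 0 -2 → min -3  < -2 ✓
-3 0 -2 5 → min -3  < -2 ✓
0 -2 5 5 → min -2
-2 5 5 8 → min -2
5 5 8 -7 → min -7  < -2 ✓
5 8 -7 0 → min -7  < -2 ✓
8 -7 0 -6 → min -7  < -2 ✓
-7 0 -6 10 → min -7  < -2 ✓
0 -6 10 4 → min -6  < -2 ✓
7 windows satisfy the condition.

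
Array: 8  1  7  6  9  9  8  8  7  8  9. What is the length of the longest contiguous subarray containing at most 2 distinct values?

4

[8] 1 distinct, len 1
[8, 1] 2 distinct, len 2
[1, 7] 2 distinct, len 2
[7, 6] 2 distinct, len 2
[6, 9] 2 distinct, len 2
[6, 9, 9] 2 distinct, len 3
[9, 9, 8] 2 distinct, len 3
[9, 9, 8, 8] 2 distinct, len 4
[8, 8, 7] 2 distinct, len 3
[8, 8, 7, 8] 2 distinct, len 4
[8, 9] 2 distinct, len 2
Longest length with ≤2 distinct: 4.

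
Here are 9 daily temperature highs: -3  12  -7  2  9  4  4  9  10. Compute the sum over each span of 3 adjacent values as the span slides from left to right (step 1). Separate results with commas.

[-3, 12, -7] → sum 2
[12, -7, 2] → sum 7
[-7, 2, 9] → sum 4
[2, 9, 4] → sum 15
[9, 4, 4] → sum 17
[4, 4, 9] → sum 17
[4, 9, 10] → sum 23

2, 7, 4, 15, 17, 17, 23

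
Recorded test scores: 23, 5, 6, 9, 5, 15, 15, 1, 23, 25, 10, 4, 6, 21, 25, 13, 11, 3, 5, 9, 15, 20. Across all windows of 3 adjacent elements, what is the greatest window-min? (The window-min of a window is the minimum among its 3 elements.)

(23, 5, 6) → min 5
(5, 6, 9) → min 5
(6, 9, 5) → min 5
(9, 5, 15) → min 5
(5, 15, 15) → min 5
(15, 15, 1) → min 1
(15, 1, 23) → min 1
(1, 23, 25) → min 1
(23, 25, 10) → min 10
(25, 10, 4) → min 4
(10, 4, 6) → min 4
(4, 6, 21) → min 4
(6, 21, 25) → min 6
(21, 25, 13) → min 13
(25, 13, 11) → min 11
(13, 11, 3) → min 3
(11, 3, 5) → min 3
(3, 5, 9) → min 3
(5, 9, 15) → min 5
(9, 15, 20) → min 9
Greatest of these is 13.

13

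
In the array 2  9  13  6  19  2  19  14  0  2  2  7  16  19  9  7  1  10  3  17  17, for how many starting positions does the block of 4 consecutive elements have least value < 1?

[2, 9, 13, 6] → min 2
[9, 13, 6, 19] → min 6
[13, 6, 19, 2] → min 2
[6, 19, 2, 19] → min 2
[19, 2, 19, 14] → min 2
[2, 19, 14, 0] → min 0  < 1 ✓
[19, 14, 0, 2] → min 0  < 1 ✓
[14, 0, 2, 2] → min 0  < 1 ✓
[0, 2, 2, 7] → min 0  < 1 ✓
[2, 2, 7, 16] → min 2
[2, 7, 16, 19] → min 2
[7, 16, 19, 9] → min 7
[16, 19, 9, 7] → min 7
[19, 9, 7, 1] → min 1
[9, 7, 1, 10] → min 1
[7, 1, 10, 3] → min 1
[1, 10, 3, 17] → min 1
[10, 3, 17, 17] → min 3
4 windows satisfy the condition.

4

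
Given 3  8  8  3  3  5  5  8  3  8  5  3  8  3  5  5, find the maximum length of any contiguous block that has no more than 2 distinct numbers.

[3] 1 distinct, len 1
[3, 8] 2 distinct, len 2
[3, 8, 8] 2 distinct, len 3
[3, 8, 8, 3] 2 distinct, len 4
[3, 8, 8, 3, 3] 2 distinct, len 5
[3, 3, 5] 2 distinct, len 3
[3, 3, 5, 5] 2 distinct, len 4
[5, 5, 8] 2 distinct, len 3
[8, 3] 2 distinct, len 2
[8, 3, 8] 2 distinct, len 3
[8, 5] 2 distinct, len 2
[5, 3] 2 distinct, len 2
[3, 8] 2 distinct, len 2
[3, 8, 3] 2 distinct, len 3
[3, 5] 2 distinct, len 2
[3, 5, 5] 2 distinct, len 3
Longest length with ≤2 distinct: 5.

5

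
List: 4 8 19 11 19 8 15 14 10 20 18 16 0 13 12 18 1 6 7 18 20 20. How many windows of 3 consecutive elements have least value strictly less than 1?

[4, 8, 19] → min 4
[8, 19, 11] → min 8
[19, 11, 19] → min 11
[11, 19, 8] → min 8
[19, 8, 15] → min 8
[8, 15, 14] → min 8
[15, 14, 10] → min 10
[14, 10, 20] → min 10
[10, 20, 18] → min 10
[20, 18, 16] → min 16
[18, 16, 0] → min 0  < 1 ✓
[16, 0, 13] → min 0  < 1 ✓
[0, 13, 12] → min 0  < 1 ✓
[13, 12, 18] → min 12
[12, 18, 1] → min 1
[18, 1, 6] → min 1
[1, 6, 7] → min 1
[6, 7, 18] → min 6
[7, 18, 20] → min 7
[18, 20, 20] → min 18
3 windows satisfy the condition.

3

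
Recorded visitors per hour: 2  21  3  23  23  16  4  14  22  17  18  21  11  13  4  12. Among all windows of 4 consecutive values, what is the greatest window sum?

[2, 21, 3, 23] → sum 49
[21, 3, 23, 23] → sum 70
[3, 23, 23, 16] → sum 65
[23, 23, 16, 4] → sum 66
[23, 16, 4, 14] → sum 57
[16, 4, 14, 22] → sum 56
[4, 14, 22, 17] → sum 57
[14, 22, 17, 18] → sum 71
[22, 17, 18, 21] → sum 78
[17, 18, 21, 11] → sum 67
[18, 21, 11, 13] → sum 63
[21, 11, 13, 4] → sum 49
[11, 13, 4, 12] → sum 40
Greatest of these is 78.

78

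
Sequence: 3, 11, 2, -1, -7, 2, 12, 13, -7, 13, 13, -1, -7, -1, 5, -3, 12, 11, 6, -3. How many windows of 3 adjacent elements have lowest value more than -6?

9

[3, 11, 2] → min 2  > -6 ✓
[11, 2, -1] → min -1  > -6 ✓
[2, -1, -7] → min -7
[-1, -7, 2] → min -7
[-7, 2, 12] → min -7
[2, 12, 13] → min 2  > -6 ✓
[12, 13, -7] → min -7
[13, -7, 13] → min -7
[-7, 13, 13] → min -7
[13, 13, -1] → min -1  > -6 ✓
[13, -1, -7] → min -7
[-1, -7, -1] → min -7
[-7, -1, 5] → min -7
[-1, 5, -3] → min -3  > -6 ✓
[5, -3, 12] → min -3  > -6 ✓
[-3, 12, 11] → min -3  > -6 ✓
[12, 11, 6] → min 6  > -6 ✓
[11, 6, -3] → min -3  > -6 ✓
9 windows satisfy the condition.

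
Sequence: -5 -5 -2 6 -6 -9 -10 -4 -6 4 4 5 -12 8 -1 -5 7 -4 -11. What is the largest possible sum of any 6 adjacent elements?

Each size-6 window and its sum:
-5 -5 -2 6 -6 -9 → sum -21
-5 -2 6 -6 -9 -10 → sum -26
-2 6 -6 -9 -10 -4 → sum -25
6 -6 -9 -10 -4 -6 → sum -29
-6 -9 -10 -4 -6 4 → sum -31
-9 -10 -4 -6 4 4 → sum -21
-10 -4 -6 4 4 5 → sum -7
-4 -6 4 4 5 -12 → sum -9
-6 4 4 5 -12 8 → sum 3
4 4 5 -12 8 -1 → sum 8
4 5 -12 8 -1 -5 → sum -1
5 -12 8 -1 -5 7 → sum 2
-12 8 -1 -5 7 -4 → sum -7
8 -1 -5 7 -4 -11 → sum -6
Largest of these is 8.

8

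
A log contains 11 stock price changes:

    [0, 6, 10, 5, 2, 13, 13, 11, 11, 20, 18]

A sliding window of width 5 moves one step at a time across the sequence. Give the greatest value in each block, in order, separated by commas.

[0, 6, 10, 5, 2] → max 10
[6, 10, 5, 2, 13] → max 13
[10, 5, 2, 13, 13] → max 13
[5, 2, 13, 13, 11] → max 13
[2, 13, 13, 11, 11] → max 13
[13, 13, 11, 11, 20] → max 20
[13, 11, 11, 20, 18] → max 20

10, 13, 13, 13, 13, 20, 20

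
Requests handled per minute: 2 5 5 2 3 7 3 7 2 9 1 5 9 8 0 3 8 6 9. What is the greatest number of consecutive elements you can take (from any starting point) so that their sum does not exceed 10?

Extend to the right; shrink from the left whenever the sum exceeds 10:
[2] sum 2 len 1
[2, 5] sum 7 len 2
[5, 5] sum 10 len 2
[5, 2] sum 7 len 2
[5, 2, 3] sum 10 len 3
[3, 7] sum 10 len 2
[7, 3] sum 10 len 2
[3, 7] sum 10 len 2
[7, 2] sum 9 len 2
[9] sum 9 len 1
[9, 1] sum 10 len 2
[1, 5] sum 6 len 2
[9] sum 9 len 1
[8] sum 8 len 1
[8, 0] sum 8 len 2
[0, 3] sum 3 len 2
[8] sum 8 len 1
[6] sum 6 len 1
[9] sum 9 len 1
Longest length seen: 3.

3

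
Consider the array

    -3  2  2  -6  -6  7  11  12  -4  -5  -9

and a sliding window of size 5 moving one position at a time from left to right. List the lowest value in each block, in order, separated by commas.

-3 2 2 -6 -6 → min -6
2 2 -6 -6 7 → min -6
2 -6 -6 7 11 → min -6
-6 -6 7 11 12 → min -6
-6 7 11 12 -4 → min -6
7 11 12 -4 -5 → min -5
11 12 -4 -5 -9 → min -9

-6, -6, -6, -6, -6, -5, -9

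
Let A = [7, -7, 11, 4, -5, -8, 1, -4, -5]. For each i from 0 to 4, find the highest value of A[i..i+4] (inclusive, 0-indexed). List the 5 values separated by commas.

11, 11, 11, 4, 1

7 -7 11 4 -5 → max 11
-7 11 4 -5 -8 → max 11
11 4 -5 -8 1 → max 11
4 -5 -8 1 -4 → max 4
-5 -8 1 -4 -5 → max 1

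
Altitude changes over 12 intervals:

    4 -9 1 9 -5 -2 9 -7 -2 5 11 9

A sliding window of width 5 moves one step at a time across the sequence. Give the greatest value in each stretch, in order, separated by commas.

9, 9, 9, 9, 9, 9, 11, 11

Sliding a size-5 window across the 12 values:
4 -9 1 9 -5 → max 9
-9 1 9 -5 -2 → max 9
1 9 -5 -2 9 → max 9
9 -5 -2 9 -7 → max 9
-5 -2 9 -7 -2 → max 9
-2 9 -7 -2 5 → max 9
9 -7 -2 5 11 → max 11
-7 -2 5 11 9 → max 11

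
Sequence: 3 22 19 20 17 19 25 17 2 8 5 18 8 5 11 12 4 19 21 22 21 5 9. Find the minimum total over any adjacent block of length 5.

(3, 22, 19, 20, 17) → sum 81
(22, 19, 20, 17, 19) → sum 97
(19, 20, 17, 19, 25) → sum 100
(20, 17, 19, 25, 17) → sum 98
(17, 19, 25, 17, 2) → sum 80
(19, 25, 17, 2, 8) → sum 71
(25, 17, 2, 8, 5) → sum 57
(17, 2, 8, 5, 18) → sum 50
(2, 8, 5, 18, 8) → sum 41
(8, 5, 18, 8, 5) → sum 44
(5, 18, 8, 5, 11) → sum 47
(18, 8, 5, 11, 12) → sum 54
(8, 5, 11, 12, 4) → sum 40
(5, 11, 12, 4, 19) → sum 51
(11, 12, 4, 19, 21) → sum 67
(12, 4, 19, 21, 22) → sum 78
(4, 19, 21, 22, 21) → sum 87
(19, 21, 22, 21, 5) → sum 88
(21, 22, 21, 5, 9) → sum 78
Minimum of these is 40.

40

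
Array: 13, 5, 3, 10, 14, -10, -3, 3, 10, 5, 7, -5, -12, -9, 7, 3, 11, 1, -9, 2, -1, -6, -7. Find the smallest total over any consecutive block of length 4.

Window sums for each of the 20 positions:
[13, 5, 3, 10] → sum 31
[5, 3, 10, 14] → sum 32
[3, 10, 14, -10] → sum 17
[10, 14, -10, -3] → sum 11
[14, -10, -3, 3] → sum 4
[-10, -3, 3, 10] → sum 0
[-3, 3, 10, 5] → sum 15
[3, 10, 5, 7] → sum 25
[10, 5, 7, -5] → sum 17
[5, 7, -5, -12] → sum -5
[7, -5, -12, -9] → sum -19
[-5, -12, -9, 7] → sum -19
[-12, -9, 7, 3] → sum -11
[-9, 7, 3, 11] → sum 12
[7, 3, 11, 1] → sum 22
[3, 11, 1, -9] → sum 6
[11, 1, -9, 2] → sum 5
[1, -9, 2, -1] → sum -7
[-9, 2, -1, -6] → sum -14
[2, -1, -6, -7] → sum -12
Smallest of these is -19.

-19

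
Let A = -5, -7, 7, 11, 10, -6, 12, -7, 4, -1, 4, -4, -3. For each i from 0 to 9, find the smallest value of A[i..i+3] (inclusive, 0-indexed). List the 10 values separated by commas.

[-5, -7, 7, 11] → min -7
[-7, 7, 11, 10] → min -7
[7, 11, 10, -6] → min -6
[11, 10, -6, 12] → min -6
[10, -6, 12, -7] → min -7
[-6, 12, -7, 4] → min -7
[12, -7, 4, -1] → min -7
[-7, 4, -1, 4] → min -7
[4, -1, 4, -4] → min -4
[-1, 4, -4, -3] → min -4

-7, -7, -6, -6, -7, -7, -7, -7, -4, -4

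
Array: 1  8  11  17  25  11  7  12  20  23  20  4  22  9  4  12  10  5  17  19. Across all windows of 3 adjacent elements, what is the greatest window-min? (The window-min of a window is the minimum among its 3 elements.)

1 8 11 → min 1
8 11 17 → min 8
11 17 25 → min 11
17 25 11 → min 11
25 11 7 → min 7
11 7 12 → min 7
7 12 20 → min 7
12 20 23 → min 12
20 23 20 → min 20
23 20 4 → min 4
20 4 22 → min 4
4 22 9 → min 4
22 9 4 → min 4
9 4 12 → min 4
4 12 10 → min 4
12 10 5 → min 5
10 5 17 → min 5
5 17 19 → min 5
Greatest of these is 20.

20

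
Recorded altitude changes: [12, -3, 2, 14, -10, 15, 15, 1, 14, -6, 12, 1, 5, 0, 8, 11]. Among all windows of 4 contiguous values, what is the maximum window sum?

45

Window sums for each of the 13 positions:
[12, -3, 2, 14] → sum 25
[-3, 2, 14, -10] → sum 3
[2, 14, -10, 15] → sum 21
[14, -10, 15, 15] → sum 34
[-10, 15, 15, 1] → sum 21
[15, 15, 1, 14] → sum 45
[15, 1, 14, -6] → sum 24
[1, 14, -6, 12] → sum 21
[14, -6, 12, 1] → sum 21
[-6, 12, 1, 5] → sum 12
[12, 1, 5, 0] → sum 18
[1, 5, 0, 8] → sum 14
[5, 0, 8, 11] → sum 24
Maximum of these is 45.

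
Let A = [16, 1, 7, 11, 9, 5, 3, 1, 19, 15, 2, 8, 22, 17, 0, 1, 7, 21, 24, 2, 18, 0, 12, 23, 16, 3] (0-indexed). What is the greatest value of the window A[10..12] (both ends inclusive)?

Elements at indices 10..12: 2, 8, 22
max(2, 8, 22) = 22

22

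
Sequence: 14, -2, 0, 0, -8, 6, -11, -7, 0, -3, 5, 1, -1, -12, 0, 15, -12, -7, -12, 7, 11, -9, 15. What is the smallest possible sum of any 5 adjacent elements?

[14, -2, 0, 0, -8] → sum 4
[-2, 0, 0, -8, 6] → sum -4
[0, 0, -8, 6, -11] → sum -13
[0, -8, 6, -11, -7] → sum -20
[-8, 6, -11, -7, 0] → sum -20
[6, -11, -7, 0, -3] → sum -15
[-11, -7, 0, -3, 5] → sum -16
[-7, 0, -3, 5, 1] → sum -4
[0, -3, 5, 1, -1] → sum 2
[-3, 5, 1, -1, -12] → sum -10
[5, 1, -1, -12, 0] → sum -7
[1, -1, -12, 0, 15] → sum 3
[-1, -12, 0, 15, -12] → sum -10
[-12, 0, 15, -12, -7] → sum -16
[0, 15, -12, -7, -12] → sum -16
[15, -12, -7, -12, 7] → sum -9
[-12, -7, -12, 7, 11] → sum -13
[-7, -12, 7, 11, -9] → sum -10
[-12, 7, 11, -9, 15] → sum 12
Smallest of these is -20.

-20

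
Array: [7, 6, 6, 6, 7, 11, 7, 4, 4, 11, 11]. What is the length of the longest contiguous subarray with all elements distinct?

add 7: [7] len 1
add 6: [7, 6] len 2
add 6 (repeat 6, move left end past it): [6] len 1
add 6 (repeat 6, move left end past it): [6] len 1
add 7: [6, 7] len 2
add 11: [6, 7, 11] len 3
add 7 (repeat 7, move left end past it): [11, 7] len 2
add 4: [11, 7, 4] len 3
add 4 (repeat 4, move left end past it): [4] len 1
add 11: [4, 11] len 2
add 11 (repeat 11, move left end past it): [11] len 1
Longest all-distinct length: 3.

3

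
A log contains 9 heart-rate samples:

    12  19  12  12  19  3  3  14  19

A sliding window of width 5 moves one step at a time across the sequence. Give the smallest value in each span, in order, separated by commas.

(12, 19, 12, 12, 19) → min 12
(19, 12, 12, 19, 3) → min 3
(12, 12, 19, 3, 3) → min 3
(12, 19, 3, 3, 14) → min 3
(19, 3, 3, 14, 19) → min 3

12, 3, 3, 3, 3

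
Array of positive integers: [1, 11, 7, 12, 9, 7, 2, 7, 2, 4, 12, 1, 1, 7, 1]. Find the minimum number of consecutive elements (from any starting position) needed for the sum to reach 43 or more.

add 1: running sum 1 < 43
add 11: running sum 12 < 43
add 7: running sum 19 < 43
add 12: running sum 31 < 43
add 9: running sum 40 < 43
add 7: shortest ending here [11, 7, 12, 9, 7] sum 46, len 5
add 2: shortest ending here [11, 7, 12, 9, 7, 2] sum 48, len 6
add 7: shortest ending here [7, 12, 9, 7, 2, 7] sum 44, len 6
add 2: shortest ending here [7, 12, 9, 7, 2, 7, 2] sum 46, len 7
add 4: shortest ending here [12, 9, 7, 2, 7, 2, 4] sum 43, len 7
add 12: shortest ending here [9, 7, 2, 7, 2, 4, 12] sum 43, len 7
add 1: shortest ending here [9, 7, 2, 7, 2, 4, 12, 1] sum 44, len 8
add 1: shortest ending here [9, 7, 2, 7, 2, 4, 12, 1, 1] sum 45, len 9
add 7: shortest ending here [7, 2, 7, 2, 4, 12, 1, 1, 7] sum 43, len 9
add 1: shortest ending here [7, 2, 7, 2, 4, 12, 1, 1, 7, 1] sum 44, len 10
Shortest qualifying length: 5.

5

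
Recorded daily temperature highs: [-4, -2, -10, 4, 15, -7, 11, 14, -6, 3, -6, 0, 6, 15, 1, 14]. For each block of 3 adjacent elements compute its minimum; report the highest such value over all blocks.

1

-4 -2 -10 → min -10
-2 -10 4 → min -10
-10 4 15 → min -10
4 15 -7 → min -7
15 -7 11 → min -7
-7 11 14 → min -7
11 14 -6 → min -6
14 -6 3 → min -6
-6 3 -6 → min -6
3 -6 0 → min -6
-6 0 6 → min -6
0 6 15 → min 0
6 15 1 → min 1
15 1 14 → min 1
Highest of these is 1.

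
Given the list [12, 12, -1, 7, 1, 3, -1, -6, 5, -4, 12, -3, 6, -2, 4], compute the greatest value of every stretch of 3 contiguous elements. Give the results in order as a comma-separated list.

12, 12, 7, 7, 3, 3, 5, 5, 12, 12, 12, 6, 6

(12, 12, -1) → max 12
(12, -1, 7) → max 12
(-1, 7, 1) → max 7
(7, 1, 3) → max 7
(1, 3, -1) → max 3
(3, -1, -6) → max 3
(-1, -6, 5) → max 5
(-6, 5, -4) → max 5
(5, -4, 12) → max 12
(-4, 12, -3) → max 12
(12, -3, 6) → max 12
(-3, 6, -2) → max 6
(6, -2, 4) → max 6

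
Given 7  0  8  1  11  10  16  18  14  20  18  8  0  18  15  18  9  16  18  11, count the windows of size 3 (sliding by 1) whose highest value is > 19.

3

7 0 8 → max 8
0 8 1 → max 8
8 1 11 → max 11
1 11 10 → max 11
11 10 16 → max 16
10 16 18 → max 18
16 18 14 → max 18
18 14 20 → max 20  > 19 ✓
14 20 18 → max 20  > 19 ✓
20 18 8 → max 20  > 19 ✓
18 8 0 → max 18
8 0 18 → max 18
0 18 15 → max 18
18 15 18 → max 18
15 18 9 → max 18
18 9 16 → max 18
9 16 18 → max 18
16 18 11 → max 18
3 windows satisfy the condition.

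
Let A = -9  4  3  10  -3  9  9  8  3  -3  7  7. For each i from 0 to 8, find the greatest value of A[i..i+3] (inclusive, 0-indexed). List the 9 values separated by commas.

10, 10, 10, 10, 9, 9, 9, 8, 7

Sliding a size-4 window across the 12 values:
(-9, 4, 3, 10) → max 10
(4, 3, 10, -3) → max 10
(3, 10, -3, 9) → max 10
(10, -3, 9, 9) → max 10
(-3, 9, 9, 8) → max 9
(9, 9, 8, 3) → max 9
(9, 8, 3, -3) → max 9
(8, 3, -3, 7) → max 8
(3, -3, 7, 7) → max 7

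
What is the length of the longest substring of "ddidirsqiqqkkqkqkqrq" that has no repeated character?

add d: [d] len 1
add d (repeat d, move left end past it): [d] len 1
add i: [d, i] len 2
add d (repeat d, move left end past it): [i, d] len 2
add i (repeat i, move left end past it): [d, i] len 2
add r: [d, i, r] len 3
add s: [d, i, r, s] len 4
add q: [d, i, r, s, q] len 5
add i (repeat i, move left end past it): [r, s, q, i] len 4
add q (repeat q, move left end past it): [i, q] len 2
add q (repeat q, move left end past it): [q] len 1
add k: [q, k] len 2
add k (repeat k, move left end past it): [k] len 1
add q: [k, q] len 2
add k (repeat k, move left end past it): [q, k] len 2
add q (repeat q, move left end past it): [k, q] len 2
add k (repeat k, move left end past it): [q, k] len 2
add q (repeat q, move left end past it): [k, q] len 2
add r: [k, q, r] len 3
add q (repeat q, move left end past it): [r, q] len 2
Longest all-distinct length: 5.

5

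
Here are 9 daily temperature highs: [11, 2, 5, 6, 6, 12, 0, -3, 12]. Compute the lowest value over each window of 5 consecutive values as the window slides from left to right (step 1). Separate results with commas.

2, 2, 0, -3, -3

Sliding a size-5 window across the 9 values:
11 2 5 6 6 → min 2
2 5 6 6 12 → min 2
5 6 6 12 0 → min 0
6 6 12 0 -3 → min -3
6 12 0 -3 12 → min -3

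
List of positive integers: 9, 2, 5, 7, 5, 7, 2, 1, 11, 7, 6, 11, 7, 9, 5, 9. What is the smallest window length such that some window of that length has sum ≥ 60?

8

add 9: running sum 9 < 60
add 2: running sum 11 < 60
add 5: running sum 16 < 60
add 7: running sum 23 < 60
add 5: running sum 28 < 60
add 7: running sum 35 < 60
add 2: running sum 37 < 60
add 1: running sum 38 < 60
add 11: running sum 49 < 60
add 7: running sum 56 < 60
end 10: [9, 2, 5, 7, 5, 7, 2, 1, 11, 7, 6] sum 62, len 11
end 11: [5, 7, 5, 7, 2, 1, 11, 7, 6, 11] sum 62, len 10
end 12: [7, 5, 7, 2, 1, 11, 7, 6, 11, 7] sum 64, len 10
end 13: [7, 2, 1, 11, 7, 6, 11, 7, 9] sum 61, len 9
end 14: [7, 2, 1, 11, 7, 6, 11, 7, 9, 5] sum 66, len 10
end 15: [11, 7, 6, 11, 7, 9, 5, 9] sum 65, len 8
Shortest qualifying length: 8.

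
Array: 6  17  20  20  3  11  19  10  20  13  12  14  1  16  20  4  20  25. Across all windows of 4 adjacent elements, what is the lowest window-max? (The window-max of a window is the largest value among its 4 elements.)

6 17 20 20 → max 20
17 20 20 3 → max 20
20 20 3 11 → max 20
20 3 11 19 → max 20
3 11 19 10 → max 19
11 19 10 20 → max 20
19 10 20 13 → max 20
10 20 13 12 → max 20
20 13 12 14 → max 20
13 12 14 1 → max 14
12 14 1 16 → max 16
14 1 16 20 → max 20
1 16 20 4 → max 20
16 20 4 20 → max 20
20 4 20 25 → max 25
Lowest of these is 14.

14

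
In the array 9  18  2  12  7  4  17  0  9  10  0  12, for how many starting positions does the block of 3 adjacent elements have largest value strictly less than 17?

5

9 18 2 → max 18
18 2 12 → max 18
2 12 7 → max 12  < 17 ✓
12 7 4 → max 12  < 17 ✓
7 4 17 → max 17
4 17 0 → max 17
17 0 9 → max 17
0 9 10 → max 10  < 17 ✓
9 10 0 → max 10  < 17 ✓
10 0 12 → max 12  < 17 ✓
5 windows satisfy the condition.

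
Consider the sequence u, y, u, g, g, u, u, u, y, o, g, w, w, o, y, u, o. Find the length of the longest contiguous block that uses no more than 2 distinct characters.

add u: window [u] (1 distinct), len 1
add y: window [u, y] (2 distinct), len 2
add u: window [u, y, u] (2 distinct), len 3
add g: window [u, g] (2 distinct), len 2
add g: window [u, g, g] (2 distinct), len 3
add u: window [u, g, g, u] (2 distinct), len 4
add u: window [u, g, g, u, u] (2 distinct), len 5
add u: window [u, g, g, u, u, u] (2 distinct), len 6
add y: window [u, u, u, y] (2 distinct), len 4
add o: window [y, o] (2 distinct), len 2
add g: window [o, g] (2 distinct), len 2
add w: window [g, w] (2 distinct), len 2
add w: window [g, w, w] (2 distinct), len 3
add o: window [w, w, o] (2 distinct), len 3
add y: window [o, y] (2 distinct), len 2
add u: window [y, u] (2 distinct), len 2
add o: window [u, o] (2 distinct), len 2
Longest length with ≤2 distinct: 6.

6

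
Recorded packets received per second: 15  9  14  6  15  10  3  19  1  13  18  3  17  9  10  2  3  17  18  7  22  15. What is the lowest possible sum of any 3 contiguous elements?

[15, 9, 14] → sum 38
[9, 14, 6] → sum 29
[14, 6, 15] → sum 35
[6, 15, 10] → sum 31
[15, 10, 3] → sum 28
[10, 3, 19] → sum 32
[3, 19, 1] → sum 23
[19, 1, 13] → sum 33
[1, 13, 18] → sum 32
[13, 18, 3] → sum 34
[18, 3, 17] → sum 38
[3, 17, 9] → sum 29
[17, 9, 10] → sum 36
[9, 10, 2] → sum 21
[10, 2, 3] → sum 15
[2, 3, 17] → sum 22
[3, 17, 18] → sum 38
[17, 18, 7] → sum 42
[18, 7, 22] → sum 47
[7, 22, 15] → sum 44
Lowest of these is 15.

15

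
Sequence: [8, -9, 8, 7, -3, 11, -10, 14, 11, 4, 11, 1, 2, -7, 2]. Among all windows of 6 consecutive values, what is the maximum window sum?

43

8 -9 8 7 -3 11 → sum 22
-9 8 7 -3 11 -10 → sum 4
8 7 -3 11 -10 14 → sum 27
7 -3 11 -10 14 11 → sum 30
-3 11 -10 14 11 4 → sum 27
11 -10 14 11 4 11 → sum 41
-10 14 11 4 11 1 → sum 31
14 11 4 11 1 2 → sum 43
11 4 11 1 2 -7 → sum 22
4 11 1 2 -7 2 → sum 13
Maximum of these is 43.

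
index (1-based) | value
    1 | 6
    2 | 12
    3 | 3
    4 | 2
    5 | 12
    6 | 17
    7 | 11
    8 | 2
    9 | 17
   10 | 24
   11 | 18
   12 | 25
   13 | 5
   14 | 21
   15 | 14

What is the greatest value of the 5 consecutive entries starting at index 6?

24

Elements at indices 6..10: 17, 11, 2, 17, 24
max(17, 11, 2, 17, 24) = 24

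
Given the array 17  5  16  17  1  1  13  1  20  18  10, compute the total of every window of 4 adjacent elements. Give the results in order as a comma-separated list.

17 5 16 17 → sum 55
5 16 17 1 → sum 39
16 17 1 1 → sum 35
17 1 1 13 → sum 32
1 1 13 1 → sum 16
1 13 1 20 → sum 35
13 1 20 18 → sum 52
1 20 18 10 → sum 49

55, 39, 35, 32, 16, 35, 52, 49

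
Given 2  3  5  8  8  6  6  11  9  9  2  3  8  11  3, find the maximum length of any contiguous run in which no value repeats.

[2] len 1
[2, 3] len 2
[2, 3, 5] len 3
[2, 3, 5, 8] len 4
[8] len 1
[8, 6] len 2
[6] len 1
[6, 11] len 2
[6, 11, 9] len 3
[9] len 1
[9, 2] len 2
[9, 2, 3] len 3
[9, 2, 3, 8] len 4
[9, 2, 3, 8, 11] len 5
[8, 11, 3] len 3
Longest all-distinct length: 5.

5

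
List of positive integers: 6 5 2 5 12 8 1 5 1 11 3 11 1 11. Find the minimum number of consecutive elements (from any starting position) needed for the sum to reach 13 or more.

Extend right; whenever the sum reaches 13, record the length and shrink from the left:
add 6: running sum 6 < 13
add 5: running sum 11 < 13
end 2: [6, 5, 2] sum 13, len 3
end 3: [6, 5, 2, 5] sum 18, len 4
end 4: [5, 12] sum 17, len 2
end 5: [12, 8] sum 20, len 2
end 6: [12, 8, 1] sum 21, len 3
end 7: [8, 1, 5] sum 14, len 3
end 8: [8, 1, 5, 1] sum 15, len 4
end 9: [5, 1, 11] sum 17, len 3
end 10: [11, 3] sum 14, len 2
end 11: [3, 11] sum 14, len 2
end 12: [3, 11, 1] sum 15, len 3
end 13: [11, 1, 11] sum 23, len 3
Shortest qualifying length: 2.

2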